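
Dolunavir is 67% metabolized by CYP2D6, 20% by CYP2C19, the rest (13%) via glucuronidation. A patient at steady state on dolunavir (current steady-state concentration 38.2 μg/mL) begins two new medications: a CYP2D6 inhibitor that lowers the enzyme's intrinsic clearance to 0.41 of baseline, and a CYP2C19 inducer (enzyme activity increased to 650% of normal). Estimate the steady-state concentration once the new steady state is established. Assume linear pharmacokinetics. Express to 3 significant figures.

The CYP2D6 pathway (67% of clearance) drops to 0.41× activity: 0.67 × 0.41 = 0.2747.
The CYP2C19 pathway (20% of clearance) increases to 6.5× activity: 0.2 × 6.5 = 1.3.
Non-CYP routes (13%) are unchanged.
CL_new/CL_old = 0.2747 + 1.3 + 0.13 = 1.7047.
New steady-state concentration = 38.2 / 1.7047 = 22.4 μg/mL (concentration scales inversely with clearance).

22.4 μg/mL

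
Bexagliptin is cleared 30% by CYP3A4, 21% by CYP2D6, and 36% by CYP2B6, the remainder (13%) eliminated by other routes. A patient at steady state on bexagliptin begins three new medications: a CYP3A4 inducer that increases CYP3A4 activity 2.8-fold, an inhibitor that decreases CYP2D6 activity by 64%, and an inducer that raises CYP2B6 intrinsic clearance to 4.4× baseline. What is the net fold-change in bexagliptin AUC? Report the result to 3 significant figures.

The CYP3A4 pathway (30% of clearance) increases to 2.8× activity: 0.3 × 2.8 = 0.84.
The CYP2D6 pathway (21% of clearance) falls to 0.36× activity: 0.21 × 0.36 = 0.0756.
The CYP2B6 pathway (36% of clearance) rises to 4.4× activity: 0.36 × 4.4 = 1.584.
The remaining 13% of clearance is unaffected.
CL_new/CL_old = 0.84 + 0.0756 + 1.584 + 0.13 = 2.6296.
Because AUC varies inversely with clearance, the combined effect is 1 / 2.6296 = 0.380.

0.380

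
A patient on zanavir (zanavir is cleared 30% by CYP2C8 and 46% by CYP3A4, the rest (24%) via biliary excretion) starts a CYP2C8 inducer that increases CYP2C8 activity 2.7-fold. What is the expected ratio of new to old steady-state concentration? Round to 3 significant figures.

0.662

CYP2C8: 0.3 × 2.7 = 0.81
CYP3A4: 0.46 (unchanged)
Other: 0.24 (unchanged)
Relative clearance = 0.81 + 0.46 + 0.24 = 1.51.
Since steady-state concentration ∝ 1/CL, the ratio is 1 / 1.51 = 0.662.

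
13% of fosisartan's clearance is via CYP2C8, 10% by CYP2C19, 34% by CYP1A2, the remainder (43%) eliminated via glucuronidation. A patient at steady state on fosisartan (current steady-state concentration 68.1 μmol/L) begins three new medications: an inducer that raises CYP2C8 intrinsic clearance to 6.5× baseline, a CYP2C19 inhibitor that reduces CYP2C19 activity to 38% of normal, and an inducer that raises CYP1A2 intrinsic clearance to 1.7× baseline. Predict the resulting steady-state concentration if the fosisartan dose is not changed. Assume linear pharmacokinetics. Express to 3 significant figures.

CYP2C8: 0.13 × 6.5 = 0.845
CYP2C19: 0.1 × 0.38 = 0.038
CYP1A2: 0.34 × 1.7 = 0.578
Other: 0.43 (unchanged)
New clearance relative to baseline: 0.845 + 0.038 + 0.578 + 0.43 = 1.891.
Dividing the baseline by the relative clearance: 68.1 / 1.891 = 36.0 μmol/L.

36.0 μmol/L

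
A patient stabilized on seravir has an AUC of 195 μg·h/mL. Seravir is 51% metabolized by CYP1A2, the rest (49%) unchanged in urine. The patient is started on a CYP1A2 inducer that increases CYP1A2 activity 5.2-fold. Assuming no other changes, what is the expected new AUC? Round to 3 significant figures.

The CYP1A2 pathway (51% of clearance) is boosted to 5.2× activity: 0.51 × 5.2 = 2.652.
Non-CYP routes (49%) are unchanged.
New clearance relative to baseline: 2.652 + 0.49 = 3.142.
With dosing unchanged, AUC scales as 1/CL: 195 / 3.142 = 62.1 μg·h/mL.

62.1 μg·h/mL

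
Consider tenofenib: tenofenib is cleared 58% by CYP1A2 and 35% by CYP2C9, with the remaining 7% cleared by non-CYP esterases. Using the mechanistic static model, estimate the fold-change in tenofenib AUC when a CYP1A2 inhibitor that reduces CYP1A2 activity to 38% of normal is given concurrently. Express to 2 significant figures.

1.6

CYP1A2: 0.58 × 0.38 = 0.2204
CYP2C9: 0.35 (unchanged)
Other: 0.07 (unchanged)
New clearance relative to baseline: 0.2204 + 0.35 + 0.07 = 0.6404.
Since AUC ∝ 1/CL, the ratio is 1 / 0.6404 = 1.6.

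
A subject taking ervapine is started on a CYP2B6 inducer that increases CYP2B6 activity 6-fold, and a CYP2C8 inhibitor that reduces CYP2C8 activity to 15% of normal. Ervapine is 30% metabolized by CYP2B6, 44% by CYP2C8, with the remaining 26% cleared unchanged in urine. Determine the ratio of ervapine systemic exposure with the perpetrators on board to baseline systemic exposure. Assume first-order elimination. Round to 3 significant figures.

0.470

CYP2B6: 0.3 × 6 = 1.8
CYP2C8: 0.44 × 0.15 = 0.066
Other: 0.26 (unchanged)
New clearance relative to baseline: 1.8 + 0.066 + 0.26 = 2.126.
Net systemic exposure ratio = 1 / 2.126 = 0.470.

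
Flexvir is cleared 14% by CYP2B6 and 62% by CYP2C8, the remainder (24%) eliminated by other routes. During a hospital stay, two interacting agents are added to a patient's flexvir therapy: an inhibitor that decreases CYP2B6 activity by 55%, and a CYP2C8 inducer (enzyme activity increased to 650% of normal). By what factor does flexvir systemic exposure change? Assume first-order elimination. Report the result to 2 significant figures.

The CYP2B6 pathway (14% of clearance) falls to 0.45× activity: 0.14 × 0.45 = 0.063.
The CYP2C8 pathway (62% of clearance) increases to 6.5× activity: 0.62 × 6.5 = 4.03.
Non-CYP routes (24%) are unchanged.
CL_new/CL_old = 0.063 + 4.03 + 0.24 = 4.333.
Systemic exposure ∝ 1/CL: fold-change = 1 / 4.333 = 0.23.

0.23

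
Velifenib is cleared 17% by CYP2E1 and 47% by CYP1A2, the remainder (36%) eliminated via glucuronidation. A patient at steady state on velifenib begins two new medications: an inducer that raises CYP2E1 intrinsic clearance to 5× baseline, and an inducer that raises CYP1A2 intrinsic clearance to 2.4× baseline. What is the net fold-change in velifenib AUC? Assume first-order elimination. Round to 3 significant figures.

0.428

The CYP2E1 pathway (17% of clearance) increases to 5× activity: 0.17 × 5 = 0.85.
The CYP1A2 pathway (47% of clearance) increases to 2.4× activity: 0.47 × 2.4 = 1.128.
The remaining 36% of clearance is unaffected.
New clearance relative to baseline: 0.85 + 1.128 + 0.36 = 2.338.
Net AUC ratio = 1 / 2.338 = 0.428.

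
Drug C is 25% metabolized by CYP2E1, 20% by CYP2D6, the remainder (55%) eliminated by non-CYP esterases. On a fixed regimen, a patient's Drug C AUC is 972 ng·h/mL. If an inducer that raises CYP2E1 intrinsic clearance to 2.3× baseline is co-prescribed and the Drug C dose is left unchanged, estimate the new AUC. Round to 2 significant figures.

The CYP2E1 pathway (25% of clearance) increases to 2.3× activity: 0.25 × 2.3 = 0.575.
CYP2D6 (20%) and the residual 55% are unaffected.
Relative clearance = 0.575 + 0.2 + 0.55 = 1.325.
New AUC = baseline ÷ relative clearance = 972 / 1.325 = 7.3 × 10² ng·h/mL.

7.3 × 10² ng·h/mL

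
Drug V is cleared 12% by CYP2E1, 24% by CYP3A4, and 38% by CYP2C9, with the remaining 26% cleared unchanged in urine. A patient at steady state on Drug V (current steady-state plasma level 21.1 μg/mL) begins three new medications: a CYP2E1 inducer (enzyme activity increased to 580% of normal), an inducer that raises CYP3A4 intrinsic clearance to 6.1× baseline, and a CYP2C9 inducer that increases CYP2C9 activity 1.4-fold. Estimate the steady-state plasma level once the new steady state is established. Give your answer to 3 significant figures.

7.15 μg/mL

The CYP2E1 pathway (12% of clearance) is boosted to 5.8× activity: 0.12 × 5.8 = 0.696.
The CYP3A4 pathway (24% of clearance) is boosted to 6.1× activity: 0.24 × 6.1 = 1.464.
The CYP2C9 pathway (38% of clearance) is boosted to 1.4× activity: 0.38 × 1.4 = 0.532.
Non-CYP routes (26%) are unchanged.
Relative clearance = 0.696 + 1.464 + 0.532 + 0.26 = 2.952.
New steady-state plasma level = 21.1 / 2.952 = 7.15 μg/mL (concentration scales inversely with clearance).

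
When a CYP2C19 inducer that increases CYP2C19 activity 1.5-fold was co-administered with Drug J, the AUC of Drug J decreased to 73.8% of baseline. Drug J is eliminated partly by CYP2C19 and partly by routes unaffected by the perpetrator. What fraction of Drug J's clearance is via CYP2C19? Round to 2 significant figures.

CL'/CL = 1 / 0.738 = 1.355
1.5·fm + (1 − fm) = 1.355
fm = (1.355 − 1) / (1.5 − 1) = 0.71

0.71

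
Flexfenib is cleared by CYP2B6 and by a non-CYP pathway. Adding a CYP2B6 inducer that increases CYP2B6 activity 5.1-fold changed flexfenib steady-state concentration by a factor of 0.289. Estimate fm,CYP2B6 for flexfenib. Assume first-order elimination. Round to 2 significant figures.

Let x = fm,CYP2B6. Because steady-state concentration ∝ 1/CL, relative clearance rose to 1/0.289 = 3.46.
Setting x·5.1 + (1 − x) = 3.46 and solving: x = (3.46 − 1)/(5.1 − 1) = 0.60.

0.60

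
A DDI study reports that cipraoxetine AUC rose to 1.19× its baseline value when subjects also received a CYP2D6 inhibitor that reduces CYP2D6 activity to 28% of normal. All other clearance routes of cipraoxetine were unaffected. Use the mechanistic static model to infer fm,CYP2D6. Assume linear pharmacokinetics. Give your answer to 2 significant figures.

Let x = fm,CYP2D6. Because AUC ∝ 1/CL, relative clearance fell to 1/1.19 = 0.8403.
Only the CYP2D6 route changed, so 0.8403 = x·0.28 + (1 − x), giving x = 0.22.

0.22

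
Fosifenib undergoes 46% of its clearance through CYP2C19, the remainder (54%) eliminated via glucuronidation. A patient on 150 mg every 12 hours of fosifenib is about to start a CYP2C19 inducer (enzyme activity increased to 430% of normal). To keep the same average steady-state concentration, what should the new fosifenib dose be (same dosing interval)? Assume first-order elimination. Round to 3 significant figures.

The CYP2C19 pathway (46% of clearance) increases to 4.3× activity: 0.46 × 4.3 = 1.978.
Non-CYP routes (54%) are unchanged.
New clearance relative to baseline: 1.978 + 0.54 = 2.518.
To maintain the same steady-state level, dose must scale with clearance: new dose = 150 × 2.518 = 378 mg.

378 mg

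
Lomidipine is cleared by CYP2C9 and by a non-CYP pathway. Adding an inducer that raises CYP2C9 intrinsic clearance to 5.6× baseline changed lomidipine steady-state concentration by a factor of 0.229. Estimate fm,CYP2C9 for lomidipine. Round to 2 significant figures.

0.73

CL'/CL = 1 / 0.229 = 4.367
5.6·fm + (1 − fm) = 4.367
fm = (4.367 − 1) / (5.6 − 1) = 0.73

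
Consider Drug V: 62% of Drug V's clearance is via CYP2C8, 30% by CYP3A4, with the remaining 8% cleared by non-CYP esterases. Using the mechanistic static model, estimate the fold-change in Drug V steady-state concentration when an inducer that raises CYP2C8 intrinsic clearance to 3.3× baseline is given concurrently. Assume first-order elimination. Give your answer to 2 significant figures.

The CYP2C8 pathway (62% of clearance) rises to 3.3× activity: 0.62 × 3.3 = 2.046.
CYP3A4 (30%) and the residual 8% are unaffected.
New clearance relative to baseline: 2.046 + 0.3 + 0.08 = 2.426.
Steady-state concentration is inversely proportional to clearance, so the fold-change is 1 / 2.426 = 0.41.

0.41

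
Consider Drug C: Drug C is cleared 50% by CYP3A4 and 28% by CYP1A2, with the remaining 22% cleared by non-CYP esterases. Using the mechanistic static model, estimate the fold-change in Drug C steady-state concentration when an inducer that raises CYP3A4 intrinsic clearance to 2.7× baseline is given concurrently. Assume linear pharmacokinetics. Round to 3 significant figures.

CYP3A4: 0.5 × 2.7 = 1.35
CYP1A2: 0.28 (unchanged)
Other: 0.22 (unchanged)
CL_new/CL_old = 1.35 + 0.28 + 0.22 = 1.85.
Steady-state concentration is inversely proportional to clearance, so the fold-change is 1 / 1.85 = 0.541.

0.541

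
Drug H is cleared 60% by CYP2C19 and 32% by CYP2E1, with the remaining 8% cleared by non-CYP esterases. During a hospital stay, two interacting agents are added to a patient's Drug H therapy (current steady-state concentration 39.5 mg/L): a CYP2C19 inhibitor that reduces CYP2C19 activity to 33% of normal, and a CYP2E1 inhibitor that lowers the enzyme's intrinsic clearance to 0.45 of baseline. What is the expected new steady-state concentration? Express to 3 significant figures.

93.6 mg/L

CYP2C19: 0.6 × 0.33 = 0.198
CYP2E1: 0.32 × 0.45 = 0.144
Other: 0.08 (unchanged)
New clearance relative to baseline: 0.198 + 0.144 + 0.08 = 0.422.
Steady-state concentration ∝ 1/CL: new value = 39.5 / 0.422 = 93.6 mg/L.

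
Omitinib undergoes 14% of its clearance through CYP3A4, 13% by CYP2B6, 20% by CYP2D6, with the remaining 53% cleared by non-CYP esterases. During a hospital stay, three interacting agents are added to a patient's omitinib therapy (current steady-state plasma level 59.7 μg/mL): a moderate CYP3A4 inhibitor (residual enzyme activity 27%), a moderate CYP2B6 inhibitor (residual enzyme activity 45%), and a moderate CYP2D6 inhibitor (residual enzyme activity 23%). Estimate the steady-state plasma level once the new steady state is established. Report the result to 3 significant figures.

88.8 μg/mL

The CYP3A4 pathway (14% of clearance) drops to 0.27× activity: 0.14 × 0.27 = 0.0378.
The CYP2B6 pathway (13% of clearance) falls to 0.45× activity: 0.13 × 0.45 = 0.0585.
The CYP2D6 pathway (20% of clearance) is reduced to 0.23× activity: 0.2 × 0.23 = 0.046.
The remaining 53% of clearance is unaffected.
CL_new/CL_old = 0.0378 + 0.0585 + 0.046 + 0.53 = 0.6723.
Dividing the baseline by the relative clearance: 59.7 / 0.6723 = 88.8 μg/mL.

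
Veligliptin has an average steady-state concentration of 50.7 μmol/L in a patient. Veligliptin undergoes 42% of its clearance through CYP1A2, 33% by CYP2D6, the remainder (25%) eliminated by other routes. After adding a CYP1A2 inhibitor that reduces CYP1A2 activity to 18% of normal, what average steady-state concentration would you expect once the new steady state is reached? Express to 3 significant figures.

77.3 μmol/L

The CYP1A2 pathway (42% of clearance) is reduced to 0.18× activity: 0.42 × 0.18 = 0.0756.
CYP2D6 (33%) and the residual 25% are unaffected.
New clearance relative to baseline: 0.0756 + 0.33 + 0.25 = 0.6556.
With dosing unchanged, average steady-state concentration scales as 1/CL: 50.7 / 0.6556 = 77.3 μmol/L.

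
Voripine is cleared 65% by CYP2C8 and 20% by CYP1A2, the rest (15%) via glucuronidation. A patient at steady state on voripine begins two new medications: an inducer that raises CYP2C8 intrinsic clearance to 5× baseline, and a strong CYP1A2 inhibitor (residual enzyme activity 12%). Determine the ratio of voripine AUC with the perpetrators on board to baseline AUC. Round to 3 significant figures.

0.292

The CYP2C8 pathway (65% of clearance) is boosted to 5× activity: 0.65 × 5 = 3.25.
The CYP1A2 pathway (20% of clearance) is reduced to 0.12× activity: 0.2 × 0.12 = 0.024.
Non-CYP routes (15%) are unchanged.
CL_new/CL_old = 3.25 + 0.024 + 0.15 = 3.424.
AUC ∝ 1/CL: fold-change = 1 / 3.424 = 0.292.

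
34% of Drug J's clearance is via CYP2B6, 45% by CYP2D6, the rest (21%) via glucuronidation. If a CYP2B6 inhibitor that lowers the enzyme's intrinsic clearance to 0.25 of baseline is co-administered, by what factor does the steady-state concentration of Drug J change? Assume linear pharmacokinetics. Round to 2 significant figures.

The CYP2B6 pathway (34% of clearance) is reduced to 0.25× activity: 0.34 × 0.25 = 0.085.
CYP2D6 (45%) and the residual 21% are unaffected.
CL_new/CL_old = 0.085 + 0.45 + 0.21 = 0.745.
Since steady-state concentration ∝ 1/CL, the ratio is 1 / 0.745 = 1.3.

1.3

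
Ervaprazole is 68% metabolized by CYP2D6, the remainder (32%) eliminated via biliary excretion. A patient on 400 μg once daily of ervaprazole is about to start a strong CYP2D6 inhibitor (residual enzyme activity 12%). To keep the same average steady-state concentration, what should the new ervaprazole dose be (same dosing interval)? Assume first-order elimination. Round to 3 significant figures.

161 μg

The CYP2D6 pathway (68% of clearance) falls to 0.12× activity: 0.68 × 0.12 = 0.0816.
Non-CYP routes (32%) are unchanged.
CL_new/CL_old = 0.0816 + 0.32 = 0.4016.
Css,avg = (dose rate)/CL, so holding Css fixed requires dose ∝ CL: 400 × 0.4016 = 161 μg.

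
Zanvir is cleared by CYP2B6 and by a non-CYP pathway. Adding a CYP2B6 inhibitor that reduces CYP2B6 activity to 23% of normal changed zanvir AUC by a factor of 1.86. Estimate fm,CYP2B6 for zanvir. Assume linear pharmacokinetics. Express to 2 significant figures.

0.60

Let fm be the CYP2B6 fraction. New clearance relative to baseline = fm × 0.23 + (1 − fm).
AUC ratio = 1 / (new CL fraction), so new CL fraction = 1 / 1.86 = 0.5376.
fm × 0.23 + 1 − fm = 0.5376  ⇒  fm × (0.23 − 1) = −0.4624  ⇒  fm = 0.60.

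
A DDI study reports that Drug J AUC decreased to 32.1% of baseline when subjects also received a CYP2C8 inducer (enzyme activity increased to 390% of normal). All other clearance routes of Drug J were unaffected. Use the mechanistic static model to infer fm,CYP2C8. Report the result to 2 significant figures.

Let x = fm,CYP2C8. Because AUC ∝ 1/CL, relative clearance rose to 1/0.321 = 3.115.
Only the CYP2C8 route changed, so 3.115 = x·3.9 + (1 − x), giving x = 0.73.

0.73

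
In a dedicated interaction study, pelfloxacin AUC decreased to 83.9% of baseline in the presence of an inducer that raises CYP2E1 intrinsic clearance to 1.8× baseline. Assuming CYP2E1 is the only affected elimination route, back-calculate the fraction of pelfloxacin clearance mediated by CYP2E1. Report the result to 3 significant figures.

Write x for the fraction cleared via CYP2E1. The observed AUC change means clearance rose to 1/0.839 = 1.192 of baseline.
Only the CYP2E1 route changed, so 1.192 = x·1.8 + (1 − x), giving x = 0.240.

0.240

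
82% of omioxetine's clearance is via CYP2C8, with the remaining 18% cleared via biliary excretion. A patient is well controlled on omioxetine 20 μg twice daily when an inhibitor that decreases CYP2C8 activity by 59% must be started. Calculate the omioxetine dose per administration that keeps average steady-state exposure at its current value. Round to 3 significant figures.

10.3 μg

The CYP2C8 pathway (82% of clearance) drops to 0.41× activity: 0.82 × 0.41 = 0.3362.
The remaining 18% of clearance is unaffected.
Relative clearance = 0.3362 + 0.18 = 0.5162.
Css,avg = (dose rate)/CL, so holding Css fixed requires dose ∝ CL: 20 × 0.5162 = 10.3 μg.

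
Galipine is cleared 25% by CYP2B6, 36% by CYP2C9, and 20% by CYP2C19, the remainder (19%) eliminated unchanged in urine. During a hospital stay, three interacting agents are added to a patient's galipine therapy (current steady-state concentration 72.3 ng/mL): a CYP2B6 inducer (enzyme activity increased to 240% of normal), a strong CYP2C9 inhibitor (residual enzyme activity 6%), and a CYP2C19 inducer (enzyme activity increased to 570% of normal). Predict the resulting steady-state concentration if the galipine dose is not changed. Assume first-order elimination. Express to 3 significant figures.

37.0 ng/mL

The CYP2B6 pathway (25% of clearance) rises to 2.4× activity: 0.25 × 2.4 = 0.6.
The CYP2C9 pathway (36% of clearance) drops to 0.06× activity: 0.36 × 0.06 = 0.0216.
The CYP2C19 pathway (20% of clearance) increases to 5.7× activity: 0.2 × 5.7 = 1.14.
The remaining 19% of clearance is unaffected.
CL_new/CL_old = 0.6 + 0.0216 + 1.14 + 0.19 = 1.9516.
Dividing the baseline by the relative clearance: 72.3 / 1.9516 = 37.0 ng/mL.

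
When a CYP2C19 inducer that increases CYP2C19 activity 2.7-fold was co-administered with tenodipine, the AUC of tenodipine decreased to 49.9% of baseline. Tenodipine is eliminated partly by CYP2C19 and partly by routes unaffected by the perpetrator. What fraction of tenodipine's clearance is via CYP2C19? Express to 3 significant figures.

0.591

Call the CYP2C19 fraction fm. After the interaction, CL_new/CL_old = fm × 2.7 + (1 − fm).
AUC ratio = 1 / (new CL fraction), so new CL fraction = 1 / 0.499 = 2.004.
fm × 2.7 + 1 − fm = 2.004  ⇒  fm × (2.7 − 1) = 1.004  ⇒  fm = 0.591.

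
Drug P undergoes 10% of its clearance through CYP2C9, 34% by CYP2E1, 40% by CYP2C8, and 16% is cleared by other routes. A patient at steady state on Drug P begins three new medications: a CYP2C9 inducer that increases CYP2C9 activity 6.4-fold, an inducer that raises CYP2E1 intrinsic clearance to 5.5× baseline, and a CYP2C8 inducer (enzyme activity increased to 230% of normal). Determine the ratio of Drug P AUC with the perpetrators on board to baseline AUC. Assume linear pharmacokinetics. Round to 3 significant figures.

CYP2C9: 0.1 × 6.4 = 0.64
CYP2E1: 0.34 × 5.5 = 1.87
CYP2C8: 0.4 × 2.3 = 0.92
Other: 0.16 (unchanged)
New clearance relative to baseline: 0.64 + 1.87 + 0.92 + 0.16 = 3.59.
AUC ∝ 1/CL: fold-change = 1 / 3.59 = 0.279.

0.279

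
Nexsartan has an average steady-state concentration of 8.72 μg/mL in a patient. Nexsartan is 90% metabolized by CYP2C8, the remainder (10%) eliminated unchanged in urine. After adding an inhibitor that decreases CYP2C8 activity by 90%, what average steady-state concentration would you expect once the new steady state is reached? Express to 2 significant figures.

CYP2C8: 0.9 × 0.1 = 0.09
Other: 0.1 (unchanged)
Relative clearance = 0.09 + 0.1 = 0.19.
With dosing unchanged, average steady-state concentration scales as 1/CL: 8.72 / 0.19 = 46 μg/mL.

46 μg/mL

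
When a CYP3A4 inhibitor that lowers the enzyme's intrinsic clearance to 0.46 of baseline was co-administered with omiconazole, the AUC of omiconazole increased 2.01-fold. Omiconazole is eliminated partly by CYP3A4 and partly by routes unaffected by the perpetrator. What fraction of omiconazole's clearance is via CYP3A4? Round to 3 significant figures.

0.931

Let x = fm,CYP3A4. Because AUC ∝ 1/CL, relative clearance fell to 1/2.01 = 0.4975.
Setting x·0.46 + (1 − x) = 0.4975 and solving: x = (0.4975 − 1)/(0.46 − 1) = 0.931.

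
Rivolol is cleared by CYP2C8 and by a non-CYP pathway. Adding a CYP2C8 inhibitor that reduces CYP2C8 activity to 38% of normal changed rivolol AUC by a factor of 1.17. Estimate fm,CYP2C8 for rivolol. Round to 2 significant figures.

0.23

Let x = fm,CYP2C8. Because AUC ∝ 1/CL, relative clearance fell to 1/1.17 = 0.8547.
Only the CYP2C8 route changed, so 0.8547 = x·0.38 + (1 − x), giving x = 0.23.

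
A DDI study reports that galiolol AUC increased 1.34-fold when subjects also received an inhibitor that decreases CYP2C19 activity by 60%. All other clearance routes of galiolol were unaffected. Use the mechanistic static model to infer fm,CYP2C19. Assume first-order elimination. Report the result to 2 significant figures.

0.42

CL'/CL = 1 / 1.34 = 0.7463
0.4·fm + (1 − fm) = 0.7463
fm = (0.7463 − 1) / (0.4 − 1) = 0.42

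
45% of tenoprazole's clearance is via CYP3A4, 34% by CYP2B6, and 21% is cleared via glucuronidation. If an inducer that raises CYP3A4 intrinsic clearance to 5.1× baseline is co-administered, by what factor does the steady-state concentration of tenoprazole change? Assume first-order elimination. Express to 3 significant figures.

The CYP3A4 pathway (45% of clearance) is boosted to 5.1× activity: 0.45 × 5.1 = 2.295.
CYP2B6 (34%) and the residual 21% are unaffected.
CL_new/CL_old = 2.295 + 0.34 + 0.21 = 2.845.
Since steady-state concentration ∝ 1/CL, the ratio is 1 / 2.845 = 0.351.

0.351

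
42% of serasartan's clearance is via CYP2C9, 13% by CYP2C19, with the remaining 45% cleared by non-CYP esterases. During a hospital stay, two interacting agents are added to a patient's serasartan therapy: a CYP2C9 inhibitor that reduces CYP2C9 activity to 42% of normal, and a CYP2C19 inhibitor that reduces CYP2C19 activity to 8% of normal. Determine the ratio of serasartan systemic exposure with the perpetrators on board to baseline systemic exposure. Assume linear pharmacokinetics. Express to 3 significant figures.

CYP2C9: 0.42 × 0.42 = 0.1764
CYP2C19: 0.13 × 0.08 = 0.0104
Other: 0.45 (unchanged)
CL_new/CL_old = 0.1764 + 0.0104 + 0.45 = 0.6368.
Systemic exposure ∝ 1/CL: fold-change = 1 / 0.6368 = 1.57.

1.57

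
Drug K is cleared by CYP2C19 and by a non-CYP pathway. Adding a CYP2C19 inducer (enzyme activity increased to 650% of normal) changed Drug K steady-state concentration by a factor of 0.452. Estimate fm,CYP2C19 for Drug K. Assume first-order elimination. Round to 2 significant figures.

Let x = fm,CYP2C19. Because steady-state concentration ∝ 1/CL, relative clearance rose to 1/0.452 = 2.212.
Only the CYP2C19 route changed, so 2.212 = x·6.5 + (1 − x), giving x = 0.22.

0.22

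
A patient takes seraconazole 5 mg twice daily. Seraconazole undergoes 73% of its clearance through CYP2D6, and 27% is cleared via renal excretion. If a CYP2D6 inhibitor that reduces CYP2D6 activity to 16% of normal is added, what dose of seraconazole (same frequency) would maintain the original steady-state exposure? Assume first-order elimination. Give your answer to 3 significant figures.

1.93 mg

The CYP2D6 pathway (73% of clearance) is reduced to 0.16× activity: 0.73 × 0.16 = 0.1168.
The remaining 27% of clearance is unaffected.
Relative clearance = 0.1168 + 0.27 = 0.3868.
Css,avg = (dose rate)/CL, so holding Css fixed requires dose ∝ CL: 5 × 0.3868 = 1.93 mg.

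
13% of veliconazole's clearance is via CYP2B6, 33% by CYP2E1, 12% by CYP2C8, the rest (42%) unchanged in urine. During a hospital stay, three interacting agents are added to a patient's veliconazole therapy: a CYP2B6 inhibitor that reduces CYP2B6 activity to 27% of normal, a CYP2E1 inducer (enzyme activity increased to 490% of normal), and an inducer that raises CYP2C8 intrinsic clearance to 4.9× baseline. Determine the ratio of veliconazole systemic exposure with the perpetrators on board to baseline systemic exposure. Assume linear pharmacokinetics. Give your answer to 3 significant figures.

0.376

CYP2B6: 0.13 × 0.27 = 0.0351
CYP2E1: 0.33 × 4.9 = 1.617
CYP2C8: 0.12 × 4.9 = 0.588
Other: 0.42 (unchanged)
Relative clearance = 0.0351 + 1.617 + 0.588 + 0.42 = 2.6601.
Systemic exposure ∝ 1/CL: fold-change = 1 / 2.6601 = 0.376.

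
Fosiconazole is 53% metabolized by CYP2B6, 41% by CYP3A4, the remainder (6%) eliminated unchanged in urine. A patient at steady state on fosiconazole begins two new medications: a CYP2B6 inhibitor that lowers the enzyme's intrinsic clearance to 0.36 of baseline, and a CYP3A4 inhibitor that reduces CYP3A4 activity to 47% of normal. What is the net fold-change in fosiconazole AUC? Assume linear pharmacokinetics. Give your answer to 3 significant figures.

The CYP2B6 pathway (53% of clearance) falls to 0.36× activity: 0.53 × 0.36 = 0.1908.
The CYP3A4 pathway (41% of clearance) is reduced to 0.47× activity: 0.41 × 0.47 = 0.1927.
The remaining 6% of clearance is unaffected.
Relative clearance = 0.1908 + 0.1927 + 0.06 = 0.4435.
AUC ∝ 1/CL: fold-change = 1 / 0.4435 = 2.25.

2.25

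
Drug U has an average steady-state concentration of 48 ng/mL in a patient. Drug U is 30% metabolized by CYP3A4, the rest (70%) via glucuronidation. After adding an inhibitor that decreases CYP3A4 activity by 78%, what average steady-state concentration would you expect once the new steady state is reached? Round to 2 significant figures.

The CYP3A4 pathway (30% of clearance) is reduced to 0.22× activity: 0.3 × 0.22 = 0.066.
Non-CYP routes (70%) are unchanged.
New clearance relative to baseline: 0.066 + 0.7 = 0.766.
Average steady-state concentration ∝ 1/CL, so new value = 48 / 0.766 = 63 ng/mL.

63 ng/mL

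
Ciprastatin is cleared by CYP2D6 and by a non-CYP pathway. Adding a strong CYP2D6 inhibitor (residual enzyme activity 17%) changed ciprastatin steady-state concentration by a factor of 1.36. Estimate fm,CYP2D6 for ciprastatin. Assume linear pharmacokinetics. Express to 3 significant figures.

0.319

Let x = fm,CYP2D6. Because steady-state concentration ∝ 1/CL, relative clearance fell to 1/1.36 = 0.7353.
Only the CYP2D6 route changed, so 0.7353 = x·0.17 + (1 − x), giving x = 0.319.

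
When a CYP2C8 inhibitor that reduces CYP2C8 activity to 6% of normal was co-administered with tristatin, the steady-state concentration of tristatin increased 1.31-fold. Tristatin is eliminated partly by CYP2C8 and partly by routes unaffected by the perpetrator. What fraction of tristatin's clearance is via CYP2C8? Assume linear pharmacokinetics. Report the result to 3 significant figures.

CL'/CL = 1 / 1.31 = 0.7634
0.06·fm + (1 − fm) = 0.7634
fm = (0.7634 − 1) / (0.06 − 1) = 0.252

0.252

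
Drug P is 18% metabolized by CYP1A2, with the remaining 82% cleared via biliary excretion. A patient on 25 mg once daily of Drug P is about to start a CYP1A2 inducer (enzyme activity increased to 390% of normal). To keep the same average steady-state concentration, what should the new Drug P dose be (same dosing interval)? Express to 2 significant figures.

The CYP1A2 pathway (18% of clearance) increases to 3.9× activity: 0.18 × 3.9 = 0.702.
The remaining 82% of clearance is unaffected.
Relative clearance = 0.702 + 0.82 = 1.522.
Css,avg = (dose rate)/CL, so holding Css fixed requires dose ∝ CL: 25 × 1.522 = 38 mg.

38 mg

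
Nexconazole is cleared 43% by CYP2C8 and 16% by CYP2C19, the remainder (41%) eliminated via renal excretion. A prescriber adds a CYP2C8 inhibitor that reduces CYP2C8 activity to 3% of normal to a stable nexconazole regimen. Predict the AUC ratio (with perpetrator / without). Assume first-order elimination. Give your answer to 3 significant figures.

1.72

The CYP2C8 pathway (43% of clearance) is reduced to 0.03× activity: 0.43 × 0.03 = 0.0129.
CYP2C19 (16%) and the residual 41% are unaffected.
New clearance relative to baseline: 0.0129 + 0.16 + 0.41 = 0.5829.
Since AUC ∝ 1/CL, the ratio is 1 / 0.5829 = 1.72.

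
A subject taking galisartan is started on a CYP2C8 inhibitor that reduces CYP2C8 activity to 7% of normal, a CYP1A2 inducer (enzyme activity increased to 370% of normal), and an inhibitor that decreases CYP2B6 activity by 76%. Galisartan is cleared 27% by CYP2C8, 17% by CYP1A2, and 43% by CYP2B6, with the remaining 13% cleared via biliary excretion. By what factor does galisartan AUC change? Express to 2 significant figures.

1.1

The CYP2C8 pathway (27% of clearance) is reduced to 0.07× activity: 0.27 × 0.07 = 0.0189.
The CYP1A2 pathway (17% of clearance) is boosted to 3.7× activity: 0.17 × 3.7 = 0.629.
The CYP2B6 pathway (43% of clearance) is reduced to 0.24× activity: 0.43 × 0.24 = 0.1032.
Non-CYP routes (13%) are unchanged.
CL_new/CL_old = 0.0189 + 0.629 + 0.1032 + 0.13 = 0.8811.
AUC ∝ 1/CL: fold-change = 1 / 0.8811 = 1.1.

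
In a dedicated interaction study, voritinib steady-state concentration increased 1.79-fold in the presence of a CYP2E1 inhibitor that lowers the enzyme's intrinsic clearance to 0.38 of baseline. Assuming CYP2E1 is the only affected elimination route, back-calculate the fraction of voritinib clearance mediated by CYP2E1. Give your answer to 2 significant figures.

Call the CYP2E1 fraction fm. After the interaction, CL_new/CL_old = fm × 0.38 + (1 − fm).
Steady-state concentration ratio = 1 / (new CL fraction), so new CL fraction = 1 / 1.79 = 0.5587.
fm × 0.38 + 1 − fm = 0.5587  ⇒  fm × (0.38 − 1) = −0.4413  ⇒  fm = 0.71.

0.71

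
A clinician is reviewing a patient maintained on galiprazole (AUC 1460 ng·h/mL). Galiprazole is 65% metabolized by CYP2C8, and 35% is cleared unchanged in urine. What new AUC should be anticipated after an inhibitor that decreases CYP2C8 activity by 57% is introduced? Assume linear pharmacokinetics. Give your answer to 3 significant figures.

CYP2C8: 0.65 × 0.43 = 0.2795
Other: 0.35 (unchanged)
Relative clearance = 0.2795 + 0.35 = 0.6295.
With dosing unchanged, AUC scales as 1/CL: 1460 / 0.6295 = 2.32 × 10³ ng·h/mL.

2.32 × 10³ ng·h/mL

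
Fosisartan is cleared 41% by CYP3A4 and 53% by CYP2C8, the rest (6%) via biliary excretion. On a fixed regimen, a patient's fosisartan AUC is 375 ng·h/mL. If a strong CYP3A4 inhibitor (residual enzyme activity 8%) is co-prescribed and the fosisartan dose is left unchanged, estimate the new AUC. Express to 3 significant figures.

602 ng·h/mL

The CYP3A4 pathway (41% of clearance) drops to 0.08× activity: 0.41 × 0.08 = 0.0328.
CYP2C8 (53%) and the residual 6% are unaffected.
CL_new/CL_old = 0.0328 + 0.53 + 0.06 = 0.6228.
New AUC = baseline ÷ relative clearance = 375 / 0.6228 = 602 ng·h/mL.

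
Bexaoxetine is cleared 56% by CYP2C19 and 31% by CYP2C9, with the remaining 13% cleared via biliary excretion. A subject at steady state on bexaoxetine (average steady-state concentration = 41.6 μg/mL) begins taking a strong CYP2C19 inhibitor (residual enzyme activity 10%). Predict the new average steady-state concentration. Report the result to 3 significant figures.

The CYP2C19 pathway (56% of clearance) is reduced to 0.1× activity: 0.56 × 0.1 = 0.056.
CYP2C9 (31%) and the residual 13% are unaffected.
Relative clearance = 0.056 + 0.31 + 0.13 = 0.496.
New average steady-state concentration = baseline ÷ relative clearance = 41.6 / 0.496 = 83.9 μg/mL.

83.9 μg/mL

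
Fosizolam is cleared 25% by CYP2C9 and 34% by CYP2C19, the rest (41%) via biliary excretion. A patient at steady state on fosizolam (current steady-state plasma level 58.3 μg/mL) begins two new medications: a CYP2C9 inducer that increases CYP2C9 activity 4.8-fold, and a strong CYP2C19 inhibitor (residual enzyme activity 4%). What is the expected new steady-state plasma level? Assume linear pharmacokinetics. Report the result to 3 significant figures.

The CYP2C9 pathway (25% of clearance) rises to 4.8× activity: 0.25 × 4.8 = 1.2.
The CYP2C19 pathway (34% of clearance) drops to 0.04× activity: 0.34 × 0.04 = 0.0136.
Non-CYP routes (41%) are unchanged.
New clearance relative to baseline: 1.2 + 0.0136 + 0.41 = 1.6236.
Dividing the baseline by the relative clearance: 58.3 / 1.6236 = 35.9 μg/mL.

35.9 μg/mL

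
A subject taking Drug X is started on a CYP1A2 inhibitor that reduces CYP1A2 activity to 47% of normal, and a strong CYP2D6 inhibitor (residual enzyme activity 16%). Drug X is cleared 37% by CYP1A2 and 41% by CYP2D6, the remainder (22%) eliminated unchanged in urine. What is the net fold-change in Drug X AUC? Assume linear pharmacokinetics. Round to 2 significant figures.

CYP1A2: 0.37 × 0.47 = 0.1739
CYP2D6: 0.41 × 0.16 = 0.0656
Other: 0.22 (unchanged)
New clearance relative to baseline: 0.1739 + 0.0656 + 0.22 = 0.4595.
AUC ∝ 1/CL: fold-change = 1 / 0.4595 = 2.2.

2.2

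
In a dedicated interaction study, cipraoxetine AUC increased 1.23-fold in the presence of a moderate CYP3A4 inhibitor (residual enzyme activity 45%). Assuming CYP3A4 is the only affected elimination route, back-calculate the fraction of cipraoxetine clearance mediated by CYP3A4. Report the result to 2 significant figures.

0.34

Let fm be the CYP3A4 fraction. New clearance relative to baseline = fm × 0.45 + (1 − fm).
AUC ratio = 1 / (new CL fraction), so new CL fraction = 1 / 1.23 = 0.813.
fm × 0.45 + 1 − fm = 0.813  ⇒  fm × (0.45 − 1) = −0.187  ⇒  fm = 0.34.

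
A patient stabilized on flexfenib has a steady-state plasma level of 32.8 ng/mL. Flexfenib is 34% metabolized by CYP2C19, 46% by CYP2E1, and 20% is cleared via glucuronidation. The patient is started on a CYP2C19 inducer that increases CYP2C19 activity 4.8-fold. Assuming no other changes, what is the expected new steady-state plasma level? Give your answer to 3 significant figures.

The CYP2C19 pathway (34% of clearance) rises to 4.8× activity: 0.34 × 4.8 = 1.632.
CYP2E1 (46%) and the residual 20% are unaffected.
Relative clearance = 1.632 + 0.46 + 0.2 = 2.292.
Steady-state plasma level ∝ 1/CL, so new value = 32.8 / 2.292 = 14.3 ng/mL.

14.3 ng/mL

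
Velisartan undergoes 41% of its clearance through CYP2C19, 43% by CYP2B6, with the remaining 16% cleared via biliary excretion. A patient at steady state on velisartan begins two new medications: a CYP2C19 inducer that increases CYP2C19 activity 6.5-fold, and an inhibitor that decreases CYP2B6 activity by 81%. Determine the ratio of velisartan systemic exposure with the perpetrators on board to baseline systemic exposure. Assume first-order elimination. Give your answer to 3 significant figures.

0.344

The CYP2C19 pathway (41% of clearance) rises to 6.5× activity: 0.41 × 6.5 = 2.665.
The CYP2B6 pathway (43% of clearance) falls to 0.19× activity: 0.43 × 0.19 = 0.0817.
The remaining 16% of clearance is unaffected.
CL_new/CL_old = 2.665 + 0.0817 + 0.16 = 2.9067.
Systemic exposure ∝ 1/CL: fold-change = 1 / 2.9067 = 0.344.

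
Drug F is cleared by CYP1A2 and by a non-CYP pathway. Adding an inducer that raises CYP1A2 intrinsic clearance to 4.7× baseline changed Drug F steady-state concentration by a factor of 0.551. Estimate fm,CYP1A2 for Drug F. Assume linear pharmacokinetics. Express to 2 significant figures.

0.22

CL'/CL = 1 / 0.551 = 1.815
4.7·fm + (1 − fm) = 1.815
fm = (1.815 − 1) / (4.7 − 1) = 0.22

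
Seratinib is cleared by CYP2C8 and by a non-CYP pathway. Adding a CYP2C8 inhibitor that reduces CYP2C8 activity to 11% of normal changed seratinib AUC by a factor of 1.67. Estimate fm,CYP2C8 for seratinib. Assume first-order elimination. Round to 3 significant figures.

0.451

CL'/CL = 1 / 1.67 = 0.5988
0.11·fm + (1 − fm) = 0.5988
fm = (0.5988 − 1) / (0.11 − 1) = 0.451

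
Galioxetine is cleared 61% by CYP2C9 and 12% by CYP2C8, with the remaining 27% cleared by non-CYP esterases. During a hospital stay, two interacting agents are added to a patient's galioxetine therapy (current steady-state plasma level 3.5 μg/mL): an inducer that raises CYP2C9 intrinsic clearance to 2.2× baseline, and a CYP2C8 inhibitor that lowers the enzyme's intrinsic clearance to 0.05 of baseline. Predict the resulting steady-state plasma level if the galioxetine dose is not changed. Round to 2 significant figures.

The CYP2C9 pathway (61% of clearance) increases to 2.2× activity: 0.61 × 2.2 = 1.342.
The CYP2C8 pathway (12% of clearance) drops to 0.05× activity: 0.12 × 0.05 = 0.006.
Non-CYP routes (27%) are unchanged.
Relative clearance = 1.342 + 0.006 + 0.27 = 1.618.
Steady-state plasma level ∝ 1/CL: new value = 3.5 / 1.618 = 2.2 μg/mL.

2.2 μg/mL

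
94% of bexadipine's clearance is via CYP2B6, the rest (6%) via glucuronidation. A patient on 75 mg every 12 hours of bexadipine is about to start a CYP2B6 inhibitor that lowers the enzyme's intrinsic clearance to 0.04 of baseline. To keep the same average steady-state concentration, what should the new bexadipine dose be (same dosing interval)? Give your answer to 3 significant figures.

The CYP2B6 pathway (94% of clearance) is reduced to 0.04× activity: 0.94 × 0.04 = 0.0376.
Non-CYP routes (6%) are unchanged.
CL_new/CL_old = 0.0376 + 0.06 = 0.0976.
Exposure is unchanged when dose changes in proportion to clearance. New dose = 75 mg × 0.0976 = 7.32 mg.

7.32 mg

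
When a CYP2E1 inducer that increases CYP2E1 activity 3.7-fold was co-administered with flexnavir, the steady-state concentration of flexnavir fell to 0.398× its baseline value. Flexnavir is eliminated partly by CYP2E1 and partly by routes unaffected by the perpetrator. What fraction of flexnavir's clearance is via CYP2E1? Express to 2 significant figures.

CL'/CL = 1 / 0.398 = 2.513
3.7·fm + (1 − fm) = 2.513
fm = (2.513 − 1) / (3.7 − 1) = 0.56

0.56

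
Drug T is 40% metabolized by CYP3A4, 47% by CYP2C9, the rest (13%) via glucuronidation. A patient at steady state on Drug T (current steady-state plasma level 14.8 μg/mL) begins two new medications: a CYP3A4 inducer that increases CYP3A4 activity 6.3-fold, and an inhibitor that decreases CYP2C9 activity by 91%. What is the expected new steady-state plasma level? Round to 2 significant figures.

CYP3A4: 0.4 × 6.3 = 2.52
CYP2C9: 0.47 × 0.09 = 0.0423
Other: 0.13 (unchanged)
Relative clearance = 2.52 + 0.0423 + 0.13 = 2.6923.
Steady-state plasma level ∝ 1/CL: new value = 14.8 / 2.6923 = 5.5 μg/mL.

5.5 μg/mL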